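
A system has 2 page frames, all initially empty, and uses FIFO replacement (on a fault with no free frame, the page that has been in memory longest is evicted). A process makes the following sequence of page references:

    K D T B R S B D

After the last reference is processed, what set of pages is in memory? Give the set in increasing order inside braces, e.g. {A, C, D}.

K: fault, frames {K}
D: fault, frames {K,D}
T: fault, evict K, frames {D,T}
B: fault, evict D, frames {T,B}
R: fault, evict T, frames {B,R}
S: fault, evict B, frames {R,S}
B: fault, evict R, frames {S,B}
D: fault, evict S, frames {B,D}

{B, D}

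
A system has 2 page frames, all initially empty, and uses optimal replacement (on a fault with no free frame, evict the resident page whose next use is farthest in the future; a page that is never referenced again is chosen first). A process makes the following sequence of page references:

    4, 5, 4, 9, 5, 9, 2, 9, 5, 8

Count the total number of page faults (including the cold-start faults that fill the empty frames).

6

4: fault, frames {4}
5: fault, frames {4,5}
4: hit
9: fault, evict 4, frames {5,9}
5: hit
9: hit
2: fault, evict 5, frames {9,2}
9: hit
5: fault, evict 2, frames {9,5}
8: fault, evict 5, frames {9,8}
Page faults: 6.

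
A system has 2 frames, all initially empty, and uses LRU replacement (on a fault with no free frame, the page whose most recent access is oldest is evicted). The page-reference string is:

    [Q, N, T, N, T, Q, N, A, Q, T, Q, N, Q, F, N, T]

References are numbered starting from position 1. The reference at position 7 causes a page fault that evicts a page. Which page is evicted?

pos 1: Q -> fault, frames {Q}
pos 2: N -> fault, frames {Q,N}
pos 3: T -> fault, evict Q, frames {N,T}
pos 4: N -> hit
pos 5: T -> hit
pos 6: Q -> fault, evict N, frames {T,Q}
pos 7: N -> fault, evict T, frames {Q,N}
At position 7, page T is evicted.

T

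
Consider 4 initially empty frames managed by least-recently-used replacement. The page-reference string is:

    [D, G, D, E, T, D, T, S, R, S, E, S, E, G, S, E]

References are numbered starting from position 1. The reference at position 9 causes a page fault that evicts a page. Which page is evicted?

E

pos 1: D -> miss, frames (D)
pos 2: G -> miss, frames (D G)
pos 3: D -> hit
pos 4: E -> miss, frames (G D E)
pos 5: T -> miss, frames (G D E T)
pos 6: D -> hit
pos 7: T -> hit
pos 8: S -> miss, evict G, frames (E D T S)
pos 9: R -> miss, evict E, frames (D T S R)
At position 9, page E is evicted.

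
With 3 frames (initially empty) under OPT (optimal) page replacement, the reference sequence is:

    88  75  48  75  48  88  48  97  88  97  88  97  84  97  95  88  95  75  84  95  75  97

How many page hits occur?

14

88 -> miss, frames [88]
75 -> miss, frames [88, 75]
48 -> miss, frames [88, 75, 48]
75 -> hit
48 -> hit
88 -> hit
48 -> hit
97 -> miss, evict 48, frames [88, 75, 97]
88 -> hit
97 -> hit
88 -> hit
97 -> hit
84 -> miss, evict 75, frames [88, 97, 84]
97 -> hit
95 -> miss, evict 97, frames [88, 84, 95]
88 -> hit
95 -> hit
75 -> miss, evict 88, frames [84, 95, 75]
84 -> hit
95 -> hit
75 -> hit
97 -> miss, evict 75, frames [84, 95, 97]
Hits: 14.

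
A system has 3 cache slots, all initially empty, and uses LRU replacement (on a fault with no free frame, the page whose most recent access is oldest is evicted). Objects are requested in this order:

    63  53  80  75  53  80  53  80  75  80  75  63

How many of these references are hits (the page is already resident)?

7

63 → miss, frames [63]
53 → miss, frames [63, 53]
80 → miss, frames [63, 53, 80]
75 → miss, evict 63, frames [53, 80, 75]
53 → hit
80 → hit
53 → hit
80 → hit
75 → hit
80 → hit
75 → hit
63 → miss, evict 53, frames [80, 75, 63]
Hits: 7.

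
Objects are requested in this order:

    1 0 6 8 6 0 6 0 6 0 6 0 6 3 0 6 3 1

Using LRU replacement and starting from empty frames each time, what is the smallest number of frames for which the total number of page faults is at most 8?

3

f=1: 18 faults
f=2: 10 faults
f=3: 6 faults
f=4: 6 faults
f=5: 5 faults
Smallest f with faults ≤ 8 is 3.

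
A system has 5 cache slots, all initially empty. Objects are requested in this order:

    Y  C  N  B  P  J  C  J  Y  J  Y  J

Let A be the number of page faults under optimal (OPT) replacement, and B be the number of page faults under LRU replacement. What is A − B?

-1

Under OPT: F F F F F F . . . . . . → 6 faults.
Under LRU: F F F F F F . . F . . . → 7 faults.
A − B = 6 − 7 = -1.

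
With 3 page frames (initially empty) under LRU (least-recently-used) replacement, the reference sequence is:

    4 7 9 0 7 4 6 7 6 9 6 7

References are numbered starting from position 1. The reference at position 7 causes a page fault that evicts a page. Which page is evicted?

pos 1: 4 → fault, frames (4)
pos 2: 7 → fault, frames (4 7)
pos 3: 9 → fault, frames (4 7 9)
pos 4: 0 → fault, evict 4, frames (7 9 0)
pos 5: 7 → hit
pos 6: 4 → fault, evict 9, frames (0 7 4)
pos 7: 6 → fault, evict 0, frames (7 4 6)
At position 7, page 0 is evicted.

0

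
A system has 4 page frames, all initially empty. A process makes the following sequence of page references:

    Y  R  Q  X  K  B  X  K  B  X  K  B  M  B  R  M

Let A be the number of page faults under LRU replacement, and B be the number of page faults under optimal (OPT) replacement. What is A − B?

1

Under LRU: F F F F F F . . . . . . F . F . → 8 faults.
Under OPT: F F F F F F . . . . . . F . . . → 7 faults.
A − B = 8 − 7 = 1.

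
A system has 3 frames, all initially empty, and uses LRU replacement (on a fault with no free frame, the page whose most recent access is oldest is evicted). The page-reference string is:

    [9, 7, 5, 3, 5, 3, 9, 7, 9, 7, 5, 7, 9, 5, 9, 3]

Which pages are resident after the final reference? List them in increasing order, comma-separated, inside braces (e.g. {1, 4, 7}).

9: miss, frames {9}
7: miss, frames {9,7}
5: miss, frames {9,7,5}
3: miss, evict 9, frames {7,5,3}
5: hit
3: hit
9: miss, evict 7, frames {5,3,9}
7: miss, evict 5, frames {3,9,7}
9: hit
7: hit
5: miss, evict 3, frames {9,7,5}
7: hit
9: hit
5: hit
9: hit
3: miss, evict 7, frames {5,9,3}

{3, 5, 9}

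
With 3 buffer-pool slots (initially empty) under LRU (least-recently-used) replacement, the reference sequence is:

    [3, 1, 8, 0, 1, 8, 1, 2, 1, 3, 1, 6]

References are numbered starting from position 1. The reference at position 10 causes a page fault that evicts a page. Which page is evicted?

pos 1: 3: miss, frames [3]
pos 2: 1: miss, frames [3, 1]
pos 3: 8: miss, frames [3, 1, 8]
pos 4: 0: miss, evict 3, frames [1, 8, 0]
pos 5: 1: hit
pos 6: 8: hit
pos 7: 1: hit
pos 8: 2: miss, evict 0, frames [8, 1, 2]
pos 9: 1: hit
pos 10: 3: miss, evict 8, frames [2, 1, 3]
At position 10, page 8 is evicted.

8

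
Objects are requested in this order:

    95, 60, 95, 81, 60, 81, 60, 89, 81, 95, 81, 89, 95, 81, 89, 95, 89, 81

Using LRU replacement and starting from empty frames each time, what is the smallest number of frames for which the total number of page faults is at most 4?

4

f=1: 18 faults
f=2: 13 faults
f=3: 5 faults
f=4: 4 faults
Smallest f with faults ≤ 4 is 4.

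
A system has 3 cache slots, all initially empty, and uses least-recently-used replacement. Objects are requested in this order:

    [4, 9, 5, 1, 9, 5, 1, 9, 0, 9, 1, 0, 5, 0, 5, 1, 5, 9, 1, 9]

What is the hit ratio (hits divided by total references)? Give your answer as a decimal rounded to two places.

4 → fault, frames (4)
9 → fault, frames (4 9)
5 → fault, frames (4 9 5)
1 → fault, evict 4, frames (9 5 1)
9 → hit
5 → hit
1 → hit
9 → hit
0 → fault, evict 5, frames (1 9 0)
9 → hit
1 → hit
0 → hit
5 → fault, evict 9, frames (1 0 5)
0 → hit
5 → hit
1 → hit
5 → hit
9 → fault, evict 0, frames (1 5 9)
1 → hit
9 → hit
Hits: 13 of 20 references → 13/20 = 0.6500.

0.65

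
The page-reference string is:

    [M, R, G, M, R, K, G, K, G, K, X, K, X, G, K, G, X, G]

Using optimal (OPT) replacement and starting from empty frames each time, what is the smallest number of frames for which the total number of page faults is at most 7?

3

f=1: 18 faults
f=2: 8 faults
f=3: 5 faults
f=4: 5 faults
f=5: 5 faults
Smallest f with faults ≤ 7 is 3.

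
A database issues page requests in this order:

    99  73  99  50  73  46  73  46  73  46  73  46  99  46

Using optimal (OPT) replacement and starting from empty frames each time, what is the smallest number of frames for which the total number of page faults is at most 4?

3

f=1: 14 faults
f=2: 5 faults
f=3: 4 faults
f=4: 4 faults
Smallest f with faults ≤ 4 is 3.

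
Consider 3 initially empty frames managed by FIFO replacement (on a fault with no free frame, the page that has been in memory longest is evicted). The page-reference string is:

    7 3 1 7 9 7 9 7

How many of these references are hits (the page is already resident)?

3

7 -> miss, frames {7}
3 -> miss, frames {7,3}
1 -> miss, frames {7,3,1}
7 -> hit
9 -> miss, evict 7, frames {3,1,9}
7 -> miss, evict 3, frames {1,9,7}
9 -> hit
7 -> hit
Hits: 3.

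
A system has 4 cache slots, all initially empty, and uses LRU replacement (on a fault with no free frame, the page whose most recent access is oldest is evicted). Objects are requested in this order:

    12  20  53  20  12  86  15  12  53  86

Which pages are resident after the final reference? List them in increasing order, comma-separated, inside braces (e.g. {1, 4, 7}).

12 → fault, frames [12]
20 → fault, frames [12, 20]
53 → fault, frames [12, 20, 53]
20 → hit
12 → hit
86 → fault, frames [53, 20, 12, 86]
15 → fault, evict 53, frames [20, 12, 86, 15]
12 → hit
53 → fault, evict 20, frames [86, 15, 12, 53]
86 → hit

{12, 15, 53, 86}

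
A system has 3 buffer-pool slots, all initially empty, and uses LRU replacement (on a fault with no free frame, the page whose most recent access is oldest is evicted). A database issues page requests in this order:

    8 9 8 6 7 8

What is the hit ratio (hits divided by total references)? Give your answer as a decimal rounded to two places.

8 -> miss, frames (8)
9 -> miss, frames (8 9)
8 -> hit
6 -> miss, frames (9 8 6)
7 -> miss, evict 9, frames (8 6 7)
8 -> hit
Hits: 2 of 6 references → 2/6 = 0.3333.

0.33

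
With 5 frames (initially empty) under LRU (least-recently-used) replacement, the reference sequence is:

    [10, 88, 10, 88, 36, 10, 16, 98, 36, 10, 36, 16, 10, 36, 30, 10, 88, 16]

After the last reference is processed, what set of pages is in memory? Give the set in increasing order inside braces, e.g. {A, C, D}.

{10, 16, 30, 36, 88}

10 → fault, frames {10}
88 → fault, frames {10,88}
10 → hit
88 → hit
36 → fault, frames {10,88,36}
10 → hit
16 → fault, frames {88,36,10,16}
98 → fault, frames {88,36,10,16,98}
36 → hit
10 → hit
36 → hit
16 → hit
10 → hit
36 → hit
30 → fault, evict 88, frames {98,16,10,36,30}
10 → hit
88 → fault, evict 98, frames {16,36,30,10,88}
16 → hit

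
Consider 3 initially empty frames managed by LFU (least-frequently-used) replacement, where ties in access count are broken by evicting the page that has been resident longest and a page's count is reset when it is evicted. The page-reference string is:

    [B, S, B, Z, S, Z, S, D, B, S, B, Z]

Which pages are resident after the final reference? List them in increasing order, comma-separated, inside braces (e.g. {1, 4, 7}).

{B, S, Z}

B: miss, frames {B}
S: miss, frames {B,S}
B: hit
Z: miss, frames {B,S,Z}
S: hit
Z: hit
S: hit
D: miss, evict B, frames {S,Z,D}
B: miss, evict D, frames {S,Z,B}
S: hit
B: hit
Z: hit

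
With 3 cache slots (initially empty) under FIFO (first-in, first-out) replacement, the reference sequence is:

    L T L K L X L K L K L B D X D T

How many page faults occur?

9

L: miss, frames (L)
T: miss, frames (L T)
L: hit
K: miss, frames (L T K)
L: hit
X: miss, evict L, frames (T K X)
L: miss, evict T, frames (K X L)
K: hit
L: hit
K: hit
L: hit
B: miss, evict K, frames (X L B)
D: miss, evict X, frames (L B D)
X: miss, evict L, frames (B D X)
D: hit
T: miss, evict B, frames (D X T)
Page faults: 9.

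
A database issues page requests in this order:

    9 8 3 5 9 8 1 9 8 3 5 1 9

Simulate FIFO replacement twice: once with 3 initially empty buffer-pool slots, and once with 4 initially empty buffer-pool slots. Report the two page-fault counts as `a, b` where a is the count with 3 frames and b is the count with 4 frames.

3 frames: F F F F F F F . . F F . F → 10 faults.
4 frames: F F F F . . F F F F F F F → 11 faults.
11 > 10: adding a frame increased faults — Belady's anomaly.

10, 11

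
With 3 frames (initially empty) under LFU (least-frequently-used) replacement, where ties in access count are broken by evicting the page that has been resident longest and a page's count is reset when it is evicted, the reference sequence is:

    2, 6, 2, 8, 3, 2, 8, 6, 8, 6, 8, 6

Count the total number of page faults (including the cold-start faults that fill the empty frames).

2 -> miss, frames (2)
6 -> miss, frames (2 6)
2 -> hit
8 -> miss, frames (2 6 8)
3 -> miss, evict 6, frames (2 8 3)
2 -> hit
8 -> hit
6 -> miss, evict 3, frames (2 8 6)
8 -> hit
6 -> hit
8 -> hit
6 -> hit
Page faults: 5.

5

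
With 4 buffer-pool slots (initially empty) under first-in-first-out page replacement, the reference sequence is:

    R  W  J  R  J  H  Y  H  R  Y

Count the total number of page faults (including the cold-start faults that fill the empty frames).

6

R -> miss, frames (R)
W -> miss, frames (R W)
J -> miss, frames (R W J)
R -> hit
J -> hit
H -> miss, frames (R W J H)
Y -> miss, evict R, frames (W J H Y)
H -> hit
R -> miss, evict W, frames (J H Y R)
Y -> hit
Page faults: 6.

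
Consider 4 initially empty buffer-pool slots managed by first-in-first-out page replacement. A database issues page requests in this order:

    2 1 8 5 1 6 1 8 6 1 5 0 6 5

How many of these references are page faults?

2: fault, frames [2]
1: fault, frames [2, 1]
8: fault, frames [2, 1, 8]
5: fault, frames [2, 1, 8, 5]
1: hit
6: fault, evict 2, frames [1, 8, 5, 6]
1: hit
8: hit
6: hit
1: hit
5: hit
0: fault, evict 1, frames [8, 5, 6, 0]
6: hit
5: hit
Page faults: 6.

6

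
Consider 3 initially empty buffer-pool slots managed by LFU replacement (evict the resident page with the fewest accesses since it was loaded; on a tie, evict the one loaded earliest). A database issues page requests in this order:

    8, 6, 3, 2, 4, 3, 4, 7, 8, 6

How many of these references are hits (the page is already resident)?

2

8: fault, frames [8]
6: fault, frames [8, 6]
3: fault, frames [8, 6, 3]
2: fault, evict 8, frames [6, 3, 2]
4: fault, evict 6, frames [3, 2, 4]
3: hit
4: hit
7: fault, evict 2, frames [3, 4, 7]
8: fault, evict 7, frames [3, 4, 8]
6: fault, evict 8, frames [3, 4, 6]
Hits: 2.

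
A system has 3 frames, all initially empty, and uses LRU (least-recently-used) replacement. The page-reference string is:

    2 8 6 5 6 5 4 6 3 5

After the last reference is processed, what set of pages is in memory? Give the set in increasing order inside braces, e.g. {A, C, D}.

{3, 5, 6}

2 → fault, frames [2]
8 → fault, frames [2, 8]
6 → fault, frames [2, 8, 6]
5 → fault, evict 2, frames [8, 6, 5]
6 → hit
5 → hit
4 → fault, evict 8, frames [6, 5, 4]
6 → hit
3 → fault, evict 5, frames [4, 6, 3]
5 → fault, evict 4, frames [6, 3, 5]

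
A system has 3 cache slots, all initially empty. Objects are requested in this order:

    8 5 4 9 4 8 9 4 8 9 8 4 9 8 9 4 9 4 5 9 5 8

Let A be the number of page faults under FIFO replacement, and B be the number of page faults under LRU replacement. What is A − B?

-1

Under FIFO: F F F F . F . . . . . . . . . . . . F . . . → 6 faults.
Under LRU: F F F F . F . . . . . . . . . . . . F . . F → 7 faults.
A − B = 6 − 7 = -1.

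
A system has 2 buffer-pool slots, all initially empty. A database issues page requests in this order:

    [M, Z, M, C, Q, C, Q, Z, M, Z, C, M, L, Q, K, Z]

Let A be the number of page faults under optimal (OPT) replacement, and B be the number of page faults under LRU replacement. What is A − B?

Under OPT: F F . F F . . F F . F . F F F F → 11 faults.
Under LRU: F F . F F . . F F . F F F F F F → 12 faults.
A − B = 11 − 12 = -1.

-1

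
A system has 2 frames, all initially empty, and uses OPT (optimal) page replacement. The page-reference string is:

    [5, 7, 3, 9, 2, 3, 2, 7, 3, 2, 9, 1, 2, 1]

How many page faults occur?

5: miss, frames [5]
7: miss, frames [5, 7]
3: miss, evict 5, frames [7, 3]
9: miss, evict 7, frames [3, 9]
2: miss, evict 9, frames [3, 2]
3: hit
2: hit
7: miss, evict 2, frames [3, 7]
3: hit
2: miss, evict 7, frames [3, 2]
9: miss, evict 3, frames [2, 9]
1: miss, evict 9, frames [2, 1]
2: hit
1: hit
Page faults: 9.

9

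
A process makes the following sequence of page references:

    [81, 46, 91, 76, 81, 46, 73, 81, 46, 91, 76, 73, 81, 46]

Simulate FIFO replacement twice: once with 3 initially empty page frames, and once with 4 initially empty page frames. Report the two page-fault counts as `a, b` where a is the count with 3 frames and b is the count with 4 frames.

11, 12

3 frames: F F F F F F F . . F F . F F → 11 faults.
4 frames: F F F F . . F F F F F F F F → 12 faults.
12 > 11: adding a frame increased faults — Belady's anomaly.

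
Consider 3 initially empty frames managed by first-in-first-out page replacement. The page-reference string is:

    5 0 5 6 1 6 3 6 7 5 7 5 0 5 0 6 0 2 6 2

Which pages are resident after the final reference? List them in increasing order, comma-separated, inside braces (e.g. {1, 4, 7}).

5 → fault, frames [5]
0 → fault, frames [5, 0]
5 → hit
6 → fault, frames [5, 0, 6]
1 → fault, evict 5, frames [0, 6, 1]
6 → hit
3 → fault, evict 0, frames [6, 1, 3]
6 → hit
7 → fault, evict 6, frames [1, 3, 7]
5 → fault, evict 1, frames [3, 7, 5]
7 → hit
5 → hit
0 → fault, evict 3, frames [7, 5, 0]
5 → hit
0 → hit
6 → fault, evict 7, frames [5, 0, 6]
0 → hit
2 → fault, evict 5, frames [0, 6, 2]
6 → hit
2 → hit

{0, 2, 6}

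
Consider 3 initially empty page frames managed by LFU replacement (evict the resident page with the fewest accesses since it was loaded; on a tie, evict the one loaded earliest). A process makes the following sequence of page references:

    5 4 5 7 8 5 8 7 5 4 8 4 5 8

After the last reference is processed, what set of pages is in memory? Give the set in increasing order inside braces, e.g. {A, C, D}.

{4, 5, 8}

5 -> miss, frames {5}
4 -> miss, frames {5,4}
5 -> hit
7 -> miss, frames {5,4,7}
8 -> miss, evict 4, frames {5,7,8}
5 -> hit
8 -> hit
7 -> hit
5 -> hit
4 -> miss, evict 7, frames {5,8,4}
8 -> hit
4 -> hit
5 -> hit
8 -> hit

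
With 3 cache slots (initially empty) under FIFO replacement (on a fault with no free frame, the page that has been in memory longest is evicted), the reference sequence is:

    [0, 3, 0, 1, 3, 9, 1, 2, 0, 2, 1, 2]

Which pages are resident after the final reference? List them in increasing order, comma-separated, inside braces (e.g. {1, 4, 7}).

0 -> miss, frames {0}
3 -> miss, frames {0,3}
0 -> hit
1 -> miss, frames {0,3,1}
3 -> hit
9 -> miss, evict 0, frames {3,1,9}
1 -> hit
2 -> miss, evict 3, frames {1,9,2}
0 -> miss, evict 1, frames {9,2,0}
2 -> hit
1 -> miss, evict 9, frames {2,0,1}
2 -> hit

{0, 1, 2}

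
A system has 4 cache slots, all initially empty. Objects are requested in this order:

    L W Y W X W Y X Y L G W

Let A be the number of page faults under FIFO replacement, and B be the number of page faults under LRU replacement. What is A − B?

-1

Under FIFO: F F F . F . . . . . F . → 5 faults.
Under LRU: F F F . F . . . . . F F → 6 faults.
A − B = 5 − 6 = -1.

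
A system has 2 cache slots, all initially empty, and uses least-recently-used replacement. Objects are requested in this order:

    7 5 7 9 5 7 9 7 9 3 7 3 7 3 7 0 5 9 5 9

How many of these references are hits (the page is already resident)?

7: fault, frames (7)
5: fault, frames (7 5)
7: hit
9: fault, evict 5, frames (7 9)
5: fault, evict 7, frames (9 5)
7: fault, evict 9, frames (5 7)
9: fault, evict 5, frames (7 9)
7: hit
9: hit
3: fault, evict 7, frames (9 3)
7: fault, evict 9, frames (3 7)
3: hit
7: hit
3: hit
7: hit
0: fault, evict 3, frames (7 0)
5: fault, evict 7, frames (0 5)
9: fault, evict 0, frames (5 9)
5: hit
9: hit
Hits: 9.

9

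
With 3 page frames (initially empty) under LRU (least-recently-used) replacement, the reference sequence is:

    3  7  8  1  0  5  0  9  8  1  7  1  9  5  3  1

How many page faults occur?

3 -> fault, frames (3)
7 -> fault, frames (3 7)
8 -> fault, frames (3 7 8)
1 -> fault, evict 3, frames (7 8 1)
0 -> fault, evict 7, frames (8 1 0)
5 -> fault, evict 8, frames (1 0 5)
0 -> hit
9 -> fault, evict 1, frames (5 0 9)
8 -> fault, evict 5, frames (0 9 8)
1 -> fault, evict 0, frames (9 8 1)
7 -> fault, evict 9, frames (8 1 7)
1 -> hit
9 -> fault, evict 8, frames (7 1 9)
5 -> fault, evict 7, frames (1 9 5)
3 -> fault, evict 1, frames (9 5 3)
1 -> fault, evict 9, frames (5 3 1)
Page faults: 14.

14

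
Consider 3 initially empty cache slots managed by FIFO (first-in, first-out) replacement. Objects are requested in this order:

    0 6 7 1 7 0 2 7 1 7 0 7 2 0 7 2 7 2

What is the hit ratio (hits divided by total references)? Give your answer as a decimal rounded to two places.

0.39

0 → fault, frames (0)
6 → fault, frames (0 6)
7 → fault, frames (0 6 7)
1 → fault, evict 0, frames (6 7 1)
7 → hit
0 → fault, evict 6, frames (7 1 0)
2 → fault, evict 7, frames (1 0 2)
7 → fault, evict 1, frames (0 2 7)
1 → fault, evict 0, frames (2 7 1)
7 → hit
0 → fault, evict 2, frames (7 1 0)
7 → hit
2 → fault, evict 7, frames (1 0 2)
0 → hit
7 → fault, evict 1, frames (0 2 7)
2 → hit
7 → hit
2 → hit
Hits: 7 of 18 references → 7/18 = 0.3889.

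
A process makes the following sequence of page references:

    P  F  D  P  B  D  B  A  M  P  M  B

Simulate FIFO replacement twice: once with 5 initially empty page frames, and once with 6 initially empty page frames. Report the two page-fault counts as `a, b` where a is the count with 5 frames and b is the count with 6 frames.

7, 6

5 frames: F F F . F . . F F F . . → 7 faults.
6 frames: F F F . F . . F F . . . → 6 faults.
6 < 7: adding a frame reduced faults, as is typical.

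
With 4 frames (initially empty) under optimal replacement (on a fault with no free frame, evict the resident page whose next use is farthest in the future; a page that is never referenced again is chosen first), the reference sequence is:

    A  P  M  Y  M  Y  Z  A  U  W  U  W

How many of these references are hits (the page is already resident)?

5

A -> fault, frames [A]
P -> fault, frames [A, P]
M -> fault, frames [A, P, M]
Y -> fault, frames [A, P, M, Y]
M -> hit
Y -> hit
Z -> fault, evict Y, frames [A, P, M, Z]
A -> hit
U -> fault, evict Z, frames [A, P, M, U]
W -> fault, evict M, frames [A, P, U, W]
U -> hit
W -> hit
Hits: 5.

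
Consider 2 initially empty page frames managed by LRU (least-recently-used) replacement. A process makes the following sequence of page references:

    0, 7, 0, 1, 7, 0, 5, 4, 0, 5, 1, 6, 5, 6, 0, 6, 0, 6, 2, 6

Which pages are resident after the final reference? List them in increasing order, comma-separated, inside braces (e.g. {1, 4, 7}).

{2, 6}

0 → miss, frames (0)
7 → miss, frames (0 7)
0 → hit
1 → miss, evict 7, frames (0 1)
7 → miss, evict 0, frames (1 7)
0 → miss, evict 1, frames (7 0)
5 → miss, evict 7, frames (0 5)
4 → miss, evict 0, frames (5 4)
0 → miss, evict 5, frames (4 0)
5 → miss, evict 4, frames (0 5)
1 → miss, evict 0, frames (5 1)
6 → miss, evict 5, frames (1 6)
5 → miss, evict 1, frames (6 5)
6 → hit
0 → miss, evict 5, frames (6 0)
6 → hit
0 → hit
6 → hit
2 → miss, evict 0, frames (6 2)
6 → hit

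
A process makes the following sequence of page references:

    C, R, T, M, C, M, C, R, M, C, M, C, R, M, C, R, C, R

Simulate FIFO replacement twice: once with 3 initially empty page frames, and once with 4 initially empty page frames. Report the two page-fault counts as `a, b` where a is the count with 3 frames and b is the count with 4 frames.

6, 4

3 frames: F F F F F . . F . . . . . . . . . . → 6 faults.
4 frames: F F F F . . . . . . . . . . . . . . → 4 faults.
4 < 6: adding a frame reduced faults, as is typical.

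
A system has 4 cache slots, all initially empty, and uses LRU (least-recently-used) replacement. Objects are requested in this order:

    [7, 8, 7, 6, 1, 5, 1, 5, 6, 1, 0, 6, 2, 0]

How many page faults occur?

7

7 -> fault, frames {7}
8 -> fault, frames {7,8}
7 -> hit
6 -> fault, frames {8,7,6}
1 -> fault, frames {8,7,6,1}
5 -> fault, evict 8, frames {7,6,1,5}
1 -> hit
5 -> hit
6 -> hit
1 -> hit
0 -> fault, evict 7, frames {5,6,1,0}
6 -> hit
2 -> fault, evict 5, frames {1,0,6,2}
0 -> hit
Page faults: 7.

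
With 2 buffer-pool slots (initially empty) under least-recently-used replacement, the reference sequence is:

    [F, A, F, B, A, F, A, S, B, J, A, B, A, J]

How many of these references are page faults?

11

F -> fault, frames (F)
A -> fault, frames (F A)
F -> hit
B -> fault, evict A, frames (F B)
A -> fault, evict F, frames (B A)
F -> fault, evict B, frames (A F)
A -> hit
S -> fault, evict F, frames (A S)
B -> fault, evict A, frames (S B)
J -> fault, evict S, frames (B J)
A -> fault, evict B, frames (J A)
B -> fault, evict J, frames (A B)
A -> hit
J -> fault, evict B, frames (A J)
Page faults: 11.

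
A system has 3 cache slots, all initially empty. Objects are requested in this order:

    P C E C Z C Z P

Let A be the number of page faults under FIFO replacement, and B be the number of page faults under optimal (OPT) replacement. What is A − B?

Under FIFO: F F F . F . . F → 5 faults.
Under OPT: F F F . F . . . → 4 faults.
A − B = 5 − 4 = 1.

1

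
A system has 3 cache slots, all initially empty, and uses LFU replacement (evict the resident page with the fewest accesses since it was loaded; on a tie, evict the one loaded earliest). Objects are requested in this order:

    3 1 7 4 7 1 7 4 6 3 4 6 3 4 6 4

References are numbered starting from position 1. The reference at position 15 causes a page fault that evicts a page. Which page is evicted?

3

pos 1: 3 → miss, frames (3)
pos 2: 1 → miss, frames (3 1)
pos 3: 7 → miss, frames (3 1 7)
pos 4: 4 → miss, evict 3, frames (1 7 4)
pos 5: 7 → hit
pos 6: 1 → hit
pos 7: 7 → hit
pos 8: 4 → hit
pos 9: 6 → miss, evict 1, frames (7 4 6)
pos 10: 3 → miss, evict 6, frames (7 4 3)
pos 11: 4 → hit
pos 12: 6 → miss, evict 3, frames (7 4 6)
pos 13: 3 → miss, evict 6, frames (7 4 3)
pos 14: 4 → hit
pos 15: 6 → miss, evict 3, frames (7 4 6)
At position 15, page 3 is evicted.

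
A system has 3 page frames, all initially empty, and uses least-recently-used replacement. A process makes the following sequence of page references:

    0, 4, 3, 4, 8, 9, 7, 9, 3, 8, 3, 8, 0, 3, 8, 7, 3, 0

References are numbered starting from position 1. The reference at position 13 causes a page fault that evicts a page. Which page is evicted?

9

pos 1: 0 -> fault, frames {0}
pos 2: 4 -> fault, frames {0,4}
pos 3: 3 -> fault, frames {0,4,3}
pos 4: 4 -> hit
pos 5: 8 -> fault, evict 0, frames {3,4,8}
pos 6: 9 -> fault, evict 3, frames {4,8,9}
pos 7: 7 -> fault, evict 4, frames {8,9,7}
pos 8: 9 -> hit
pos 9: 3 -> fault, evict 8, frames {7,9,3}
pos 10: 8 -> fault, evict 7, frames {9,3,8}
pos 11: 3 -> hit
pos 12: 8 -> hit
pos 13: 0 -> fault, evict 9, frames {3,8,0}
At position 13, page 9 is evicted.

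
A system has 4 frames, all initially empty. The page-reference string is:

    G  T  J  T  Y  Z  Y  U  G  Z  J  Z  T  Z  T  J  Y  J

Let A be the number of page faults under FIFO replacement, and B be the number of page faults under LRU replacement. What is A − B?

Under FIFO: F F F . F F . F F . F . F F . . F . → 11 faults.
Under LRU: F F F . F F . F F . F . F . . . F . → 10 faults.
A − B = 11 − 10 = 1.

1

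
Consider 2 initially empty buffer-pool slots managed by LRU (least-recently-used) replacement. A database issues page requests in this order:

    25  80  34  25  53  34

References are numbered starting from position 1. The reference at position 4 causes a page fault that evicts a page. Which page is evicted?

pos 1: 25: fault, frames (25)
pos 2: 80: fault, frames (25 80)
pos 3: 34: fault, evict 25, frames (80 34)
pos 4: 25: fault, evict 80, frames (34 25)
At position 4, page 80 is evicted.

80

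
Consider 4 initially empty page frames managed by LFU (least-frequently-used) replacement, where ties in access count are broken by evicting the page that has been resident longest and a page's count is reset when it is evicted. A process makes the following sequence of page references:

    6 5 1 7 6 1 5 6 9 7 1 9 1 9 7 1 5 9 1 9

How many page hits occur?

6 -> miss, frames {6}
5 -> miss, frames {6,5}
1 -> miss, frames {6,5,1}
7 -> miss, frames {6,5,1,7}
6 -> hit
1 -> hit
5 -> hit
6 -> hit
9 -> miss, evict 7, frames {6,5,1,9}
7 -> miss, evict 9, frames {6,5,1,7}
1 -> hit
9 -> miss, evict 7, frames {6,5,1,9}
1 -> hit
9 -> hit
7 -> miss, evict 5, frames {6,1,9,7}
1 -> hit
5 -> miss, evict 7, frames {6,1,9,5}
9 -> hit
1 -> hit
9 -> hit
Hits: 11.

11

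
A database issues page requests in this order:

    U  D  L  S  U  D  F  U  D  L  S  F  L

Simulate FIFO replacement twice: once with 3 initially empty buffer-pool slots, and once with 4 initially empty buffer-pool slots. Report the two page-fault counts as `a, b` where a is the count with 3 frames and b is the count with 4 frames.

3 frames: F F F F F F F . . F F . . → 9 faults.
4 frames: F F F F . . F F F F F F . → 10 faults.
10 > 9: adding a frame increased faults — Belady's anomaly.

9, 10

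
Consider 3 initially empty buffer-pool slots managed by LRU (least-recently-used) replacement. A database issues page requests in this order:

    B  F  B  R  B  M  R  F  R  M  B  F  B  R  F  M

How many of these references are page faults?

B: miss, frames (B)
F: miss, frames (B F)
B: hit
R: miss, frames (F B R)
B: hit
M: miss, evict F, frames (R B M)
R: hit
F: miss, evict B, frames (M R F)
R: hit
M: hit
B: miss, evict F, frames (R M B)
F: miss, evict R, frames (M B F)
B: hit
R: miss, evict M, frames (F B R)
F: hit
M: miss, evict B, frames (R F M)
Page faults: 9.

9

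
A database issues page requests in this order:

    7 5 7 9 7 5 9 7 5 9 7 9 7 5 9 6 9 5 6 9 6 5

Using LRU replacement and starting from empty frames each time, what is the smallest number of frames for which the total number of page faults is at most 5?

3

f=1: 22 faults
f=2: 16 faults
f=3: 4 faults
f=4: 4 faults
Smallest f with faults ≤ 5 is 3.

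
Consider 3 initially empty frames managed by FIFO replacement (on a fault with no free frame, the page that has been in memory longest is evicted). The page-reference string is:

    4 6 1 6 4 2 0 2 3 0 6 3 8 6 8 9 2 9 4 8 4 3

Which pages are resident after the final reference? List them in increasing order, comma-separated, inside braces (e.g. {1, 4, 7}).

4: miss, frames (4)
6: miss, frames (4 6)
1: miss, frames (4 6 1)
6: hit
4: hit
2: miss, evict 4, frames (6 1 2)
0: miss, evict 6, frames (1 2 0)
2: hit
3: miss, evict 1, frames (2 0 3)
0: hit
6: miss, evict 2, frames (0 3 6)
3: hit
8: miss, evict 0, frames (3 6 8)
6: hit
8: hit
9: miss, evict 3, frames (6 8 9)
2: miss, evict 6, frames (8 9 2)
9: hit
4: miss, evict 8, frames (9 2 4)
8: miss, evict 9, frames (2 4 8)
4: hit
3: miss, evict 2, frames (4 8 3)

{3, 4, 8}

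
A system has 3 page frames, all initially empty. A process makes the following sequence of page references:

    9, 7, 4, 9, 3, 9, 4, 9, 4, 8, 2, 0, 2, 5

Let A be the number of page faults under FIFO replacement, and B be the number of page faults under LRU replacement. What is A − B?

1

Under FIFO: F F F . F F . . . F F F . F → 9 faults.
Under LRU: F F F . F . . . . F F F . F → 8 faults.
A − B = 9 − 8 = 1.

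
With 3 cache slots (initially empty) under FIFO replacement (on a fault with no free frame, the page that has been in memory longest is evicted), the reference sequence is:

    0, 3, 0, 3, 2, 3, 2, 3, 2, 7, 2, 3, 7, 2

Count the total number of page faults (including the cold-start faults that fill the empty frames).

0 → fault, frames (0)
3 → fault, frames (0 3)
0 → hit
3 → hit
2 → fault, frames (0 3 2)
3 → hit
2 → hit
3 → hit
2 → hit
7 → fault, evict 0, frames (3 2 7)
2 → hit
3 → hit
7 → hit
2 → hit
Page faults: 4.

4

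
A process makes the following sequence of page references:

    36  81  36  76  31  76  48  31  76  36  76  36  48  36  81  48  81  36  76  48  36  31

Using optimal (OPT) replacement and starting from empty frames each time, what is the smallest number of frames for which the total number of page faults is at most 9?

3

f=1: 22 faults
f=2: 13 faults
f=3: 9 faults
f=4: 7 faults
f=5: 5 faults
Smallest f with faults ≤ 9 is 3.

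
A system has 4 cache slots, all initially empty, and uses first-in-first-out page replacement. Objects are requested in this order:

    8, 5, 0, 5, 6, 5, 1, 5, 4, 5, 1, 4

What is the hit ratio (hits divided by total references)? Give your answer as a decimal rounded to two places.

0.42

8 → miss, frames [8]
5 → miss, frames [8, 5]
0 → miss, frames [8, 5, 0]
5 → hit
6 → miss, frames [8, 5, 0, 6]
5 → hit
1 → miss, evict 8, frames [5, 0, 6, 1]
5 → hit
4 → miss, evict 5, frames [0, 6, 1, 4]
5 → miss, evict 0, frames [6, 1, 4, 5]
1 → hit
4 → hit
Hits: 5 of 12 references → 5/12 = 0.4167.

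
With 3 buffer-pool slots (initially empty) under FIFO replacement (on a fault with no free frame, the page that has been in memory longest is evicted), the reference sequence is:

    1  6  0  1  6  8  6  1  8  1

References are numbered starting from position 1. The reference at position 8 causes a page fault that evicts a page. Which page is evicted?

6

pos 1: 1: fault, frames (1)
pos 2: 6: fault, frames (1 6)
pos 3: 0: fault, frames (1 6 0)
pos 4: 1: hit
pos 5: 6: hit
pos 6: 8: fault, evict 1, frames (6 0 8)
pos 7: 6: hit
pos 8: 1: fault, evict 6, frames (0 8 1)
At position 8, page 6 is evicted.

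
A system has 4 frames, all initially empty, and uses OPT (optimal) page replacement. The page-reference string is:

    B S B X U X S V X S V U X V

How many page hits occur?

9

B: fault, frames {B}
S: fault, frames {B,S}
B: hit
X: fault, frames {B,S,X}
U: fault, frames {B,S,X,U}
X: hit
S: hit
V: fault, evict B, frames {S,X,U,V}
X: hit
S: hit
V: hit
U: hit
X: hit
V: hit
Hits: 9.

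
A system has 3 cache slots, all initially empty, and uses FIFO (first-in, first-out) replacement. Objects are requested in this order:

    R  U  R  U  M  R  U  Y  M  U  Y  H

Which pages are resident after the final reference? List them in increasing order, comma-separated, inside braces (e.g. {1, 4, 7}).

R → fault, frames {R}
U → fault, frames {R,U}
R → hit
U → hit
M → fault, frames {R,U,M}
R → hit
U → hit
Y → fault, evict R, frames {U,M,Y}
M → hit
U → hit
Y → hit
H → fault, evict U, frames {M,Y,H}

{H, M, Y}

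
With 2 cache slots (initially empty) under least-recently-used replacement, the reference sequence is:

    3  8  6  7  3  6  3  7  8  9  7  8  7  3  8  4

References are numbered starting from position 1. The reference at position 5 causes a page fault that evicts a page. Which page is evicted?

pos 1: 3 -> fault, frames (3)
pos 2: 8 -> fault, frames (3 8)
pos 3: 6 -> fault, evict 3, frames (8 6)
pos 4: 7 -> fault, evict 8, frames (6 7)
pos 5: 3 -> fault, evict 6, frames (7 3)
At position 5, page 6 is evicted.

6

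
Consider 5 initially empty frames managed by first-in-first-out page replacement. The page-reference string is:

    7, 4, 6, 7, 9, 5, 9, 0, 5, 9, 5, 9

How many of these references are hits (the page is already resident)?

7 → fault, frames (7)
4 → fault, frames (7 4)
6 → fault, frames (7 4 6)
7 → hit
9 → fault, frames (7 4 6 9)
5 → fault, frames (7 4 6 9 5)
9 → hit
0 → fault, evict 7, frames (4 6 9 5 0)
5 → hit
9 → hit
5 → hit
9 → hit
Hits: 6.

6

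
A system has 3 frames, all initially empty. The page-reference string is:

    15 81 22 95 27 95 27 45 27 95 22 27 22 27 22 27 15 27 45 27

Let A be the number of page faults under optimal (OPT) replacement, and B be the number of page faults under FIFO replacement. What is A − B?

Under OPT: F F F F F . . F . . F . . . . . F . . . → 8 faults.
Under FIFO: F F F F F . . F . . F . . . . . F F F . → 10 faults.
A − B = 8 − 10 = -2.

-2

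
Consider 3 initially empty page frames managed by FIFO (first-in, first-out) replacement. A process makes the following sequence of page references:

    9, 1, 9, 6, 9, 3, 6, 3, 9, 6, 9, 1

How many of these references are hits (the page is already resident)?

9 → fault, frames (9)
1 → fault, frames (9 1)
9 → hit
6 → fault, frames (9 1 6)
9 → hit
3 → fault, evict 9, frames (1 6 3)
6 → hit
3 → hit
9 → fault, evict 1, frames (6 3 9)
6 → hit
9 → hit
1 → fault, evict 6, frames (3 9 1)
Hits: 6.

6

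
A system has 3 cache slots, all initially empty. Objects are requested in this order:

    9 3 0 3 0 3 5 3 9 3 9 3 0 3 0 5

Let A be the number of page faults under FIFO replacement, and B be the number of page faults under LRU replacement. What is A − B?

Under FIFO: F F F . . . F . F F . . F . . F → 8 faults.
Under LRU: F F F . . . F . F . . . F . . F → 7 faults.
A − B = 8 − 7 = 1.

1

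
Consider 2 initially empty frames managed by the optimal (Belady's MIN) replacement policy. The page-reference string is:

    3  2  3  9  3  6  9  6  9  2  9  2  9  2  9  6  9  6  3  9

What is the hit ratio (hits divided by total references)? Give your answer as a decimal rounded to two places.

3 -> miss, frames [3]
2 -> miss, frames [3, 2]
3 -> hit
9 -> miss, evict 2, frames [3, 9]
3 -> hit
6 -> miss, evict 3, frames [9, 6]
9 -> hit
6 -> hit
9 -> hit
2 -> miss, evict 6, frames [9, 2]
9 -> hit
2 -> hit
9 -> hit
2 -> hit
9 -> hit
6 -> miss, evict 2, frames [9, 6]
9 -> hit
6 -> hit
3 -> miss, evict 6, frames [9, 3]
9 -> hit
Hits: 13 of 20 references → 13/20 = 0.6500.

0.65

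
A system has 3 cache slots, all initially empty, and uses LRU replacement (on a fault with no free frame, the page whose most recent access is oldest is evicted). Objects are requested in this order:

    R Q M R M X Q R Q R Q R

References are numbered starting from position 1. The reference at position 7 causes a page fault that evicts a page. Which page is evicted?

R

pos 1: R → miss, frames [R]
pos 2: Q → miss, frames [R, Q]
pos 3: M → miss, frames [R, Q, M]
pos 4: R → hit
pos 5: M → hit
pos 6: X → miss, evict Q, frames [R, M, X]
pos 7: Q → miss, evict R, frames [M, X, Q]
At position 7, page R is evicted.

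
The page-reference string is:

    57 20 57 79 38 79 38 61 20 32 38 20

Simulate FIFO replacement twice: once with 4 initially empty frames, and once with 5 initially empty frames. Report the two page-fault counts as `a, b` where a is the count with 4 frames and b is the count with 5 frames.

4 frames: F F . F F . . F . F . F → 7 faults.
5 frames: F F . F F . . F . F . . → 6 faults.
6 < 7: adding a frame reduced faults, as is typical.

7, 6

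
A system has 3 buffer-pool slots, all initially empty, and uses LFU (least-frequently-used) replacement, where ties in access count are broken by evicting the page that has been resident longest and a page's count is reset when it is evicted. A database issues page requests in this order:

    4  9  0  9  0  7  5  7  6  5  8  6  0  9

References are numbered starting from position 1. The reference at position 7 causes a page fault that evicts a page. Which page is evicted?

7

pos 1: 4 → miss, frames {4}
pos 2: 9 → miss, frames {4,9}
pos 3: 0 → miss, frames {4,9,0}
pos 4: 9 → hit
pos 5: 0 → hit
pos 6: 7 → miss, evict 4, frames {9,0,7}
pos 7: 5 → miss, evict 7, frames {9,0,5}
At position 7, page 7 is evicted.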